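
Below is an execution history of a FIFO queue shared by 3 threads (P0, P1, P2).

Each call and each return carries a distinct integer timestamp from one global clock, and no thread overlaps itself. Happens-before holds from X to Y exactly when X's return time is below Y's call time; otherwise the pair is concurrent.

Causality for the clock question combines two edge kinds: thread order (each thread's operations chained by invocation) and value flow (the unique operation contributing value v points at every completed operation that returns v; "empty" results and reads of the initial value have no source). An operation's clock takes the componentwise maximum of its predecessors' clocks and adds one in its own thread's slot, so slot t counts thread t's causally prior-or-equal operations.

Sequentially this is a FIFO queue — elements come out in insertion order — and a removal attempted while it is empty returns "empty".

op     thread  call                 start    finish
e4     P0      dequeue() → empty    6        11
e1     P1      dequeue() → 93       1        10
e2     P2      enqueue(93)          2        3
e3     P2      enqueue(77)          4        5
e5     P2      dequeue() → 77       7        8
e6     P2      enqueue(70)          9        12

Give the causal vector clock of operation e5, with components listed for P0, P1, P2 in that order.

invoked at 2, e2 has no predecessors; its own P2 bump gives (0, 0, 1)
invoked at 6, e4 has no predecessors; its own P0 bump gives (1, 0, 0)
invoked at 4, e3 merges VC(e2)=(0, 0, 1) and bumps P2's slot → (0, 0, 2)
invoked at 1, e1 merges VC(e2)=(0, 0, 1) and bumps P1's slot → (0, 1, 1)
invoked at 7, e5 merges VC(e3)=(0, 0, 2) and bumps P2's slot → (0, 0, 3)
invoked at 9, e6 merges VC(e5)=(0, 0, 3) and bumps P2's slot → (0, 0, 4)
target: VC(e5) = (0, 0, 3)

(0, 0, 3)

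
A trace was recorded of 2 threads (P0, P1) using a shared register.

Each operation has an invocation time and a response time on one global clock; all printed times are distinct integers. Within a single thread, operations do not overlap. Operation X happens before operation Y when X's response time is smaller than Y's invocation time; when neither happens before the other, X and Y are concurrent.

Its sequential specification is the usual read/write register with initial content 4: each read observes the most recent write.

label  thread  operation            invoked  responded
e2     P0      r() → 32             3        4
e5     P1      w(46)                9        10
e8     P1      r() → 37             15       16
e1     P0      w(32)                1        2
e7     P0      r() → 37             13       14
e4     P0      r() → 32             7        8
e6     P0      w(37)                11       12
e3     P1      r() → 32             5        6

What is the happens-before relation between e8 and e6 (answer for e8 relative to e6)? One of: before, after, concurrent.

e8 spans [15,16], e6 spans [11,12]
resp(e6)=12 < inv(e8)=15

after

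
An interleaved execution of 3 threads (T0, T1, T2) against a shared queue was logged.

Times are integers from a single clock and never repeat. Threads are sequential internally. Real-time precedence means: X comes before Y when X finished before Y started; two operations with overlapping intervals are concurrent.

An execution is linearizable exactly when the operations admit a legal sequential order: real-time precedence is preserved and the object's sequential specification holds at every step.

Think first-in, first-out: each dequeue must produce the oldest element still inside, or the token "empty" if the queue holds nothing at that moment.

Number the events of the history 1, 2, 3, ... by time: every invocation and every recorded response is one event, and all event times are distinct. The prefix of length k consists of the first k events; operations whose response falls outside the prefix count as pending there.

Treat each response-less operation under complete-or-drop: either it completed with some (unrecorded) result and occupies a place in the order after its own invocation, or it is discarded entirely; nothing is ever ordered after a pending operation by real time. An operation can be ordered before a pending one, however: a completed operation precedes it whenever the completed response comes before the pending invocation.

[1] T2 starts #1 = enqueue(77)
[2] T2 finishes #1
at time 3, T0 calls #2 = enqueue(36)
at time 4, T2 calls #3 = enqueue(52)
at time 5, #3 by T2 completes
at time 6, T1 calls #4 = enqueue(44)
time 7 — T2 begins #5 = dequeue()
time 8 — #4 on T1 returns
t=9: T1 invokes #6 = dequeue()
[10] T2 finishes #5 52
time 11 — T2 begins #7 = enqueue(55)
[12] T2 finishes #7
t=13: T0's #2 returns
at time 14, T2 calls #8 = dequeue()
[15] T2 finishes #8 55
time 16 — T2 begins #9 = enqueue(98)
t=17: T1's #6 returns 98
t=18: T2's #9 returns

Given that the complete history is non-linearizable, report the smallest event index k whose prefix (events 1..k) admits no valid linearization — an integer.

15

events 1..14 are linearizable, e.g. via #1, #3, #2, #4, #6, #5, #7:
after step 1 (#1 enqueue(77)): queue <77>
after step 2 (#3 enqueue(52)): queue <77,52>
after step 3 (#2 enqueue(36)): queue <77,52,36>
after step 4 (#4 enqueue(44)): queue <77,52,36,44>
after step 5 (#6 dequeue() (pending, included)): queue <52,36,44>
after step 6 (#5 dequeue() → 52): queue <36,44>
after step 7 (#7 enqueue(55)): queue <36,44,55>
once event 15 joins (#8's response, time 15), exhaustive search finds no witness
completion choices over the 1 pending operation (#6) were checked; none helps
for example #1, #2, #3, #4, #5, #7, #8 (pending dropped) fails at step 5: #5 dequeue() → 52 is not legal there
for example #1, #2, #3, #5, #4, #7, #8 (pending dropped) fails at step 4: #5 dequeue() → 52 is not legal there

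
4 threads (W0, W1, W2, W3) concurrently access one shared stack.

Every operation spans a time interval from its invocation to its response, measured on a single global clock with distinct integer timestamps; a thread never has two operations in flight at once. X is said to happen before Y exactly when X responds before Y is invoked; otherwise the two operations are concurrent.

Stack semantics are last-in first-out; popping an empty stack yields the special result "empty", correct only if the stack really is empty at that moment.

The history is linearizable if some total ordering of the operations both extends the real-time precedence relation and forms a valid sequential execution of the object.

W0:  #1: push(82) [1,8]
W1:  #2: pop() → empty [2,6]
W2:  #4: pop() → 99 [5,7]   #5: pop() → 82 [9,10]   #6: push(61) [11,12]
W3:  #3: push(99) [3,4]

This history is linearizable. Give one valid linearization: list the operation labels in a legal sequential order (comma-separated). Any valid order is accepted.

#2, #1, #3, #4, #5, #6

step 1: #2 pop() → empty — stack <>
step 2: #1 push(82) — stack <82>
step 3: #3 push(99) — stack <82,99>
step 4: #4 pop() → 99 — stack <82>
step 5: #5 pop() → 82 — stack <>
step 6: #6 push(61) — stack <61>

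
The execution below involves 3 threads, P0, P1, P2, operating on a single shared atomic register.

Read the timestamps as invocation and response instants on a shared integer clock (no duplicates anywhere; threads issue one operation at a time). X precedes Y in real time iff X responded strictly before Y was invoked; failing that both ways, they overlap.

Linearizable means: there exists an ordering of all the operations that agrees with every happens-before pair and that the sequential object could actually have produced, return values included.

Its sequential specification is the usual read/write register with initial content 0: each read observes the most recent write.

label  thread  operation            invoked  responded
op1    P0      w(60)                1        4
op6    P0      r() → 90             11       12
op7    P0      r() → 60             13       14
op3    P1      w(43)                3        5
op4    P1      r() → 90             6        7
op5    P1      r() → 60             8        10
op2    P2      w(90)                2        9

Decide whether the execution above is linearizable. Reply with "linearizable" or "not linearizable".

not linearizable

prefix check: 1..9 passes, 1..10 fails once op5's time-10 response joins
every one of the 10 real-time-consistent orders over 5 completed atomic register ops fails the sequential spec
for example op1, op2, op3, op4, op5 fails at step 4: op4 r() → 90 is not legal there
for example op1, op3, op2, op4, op5 fails at step 5: op5 r() → 60 is not legal there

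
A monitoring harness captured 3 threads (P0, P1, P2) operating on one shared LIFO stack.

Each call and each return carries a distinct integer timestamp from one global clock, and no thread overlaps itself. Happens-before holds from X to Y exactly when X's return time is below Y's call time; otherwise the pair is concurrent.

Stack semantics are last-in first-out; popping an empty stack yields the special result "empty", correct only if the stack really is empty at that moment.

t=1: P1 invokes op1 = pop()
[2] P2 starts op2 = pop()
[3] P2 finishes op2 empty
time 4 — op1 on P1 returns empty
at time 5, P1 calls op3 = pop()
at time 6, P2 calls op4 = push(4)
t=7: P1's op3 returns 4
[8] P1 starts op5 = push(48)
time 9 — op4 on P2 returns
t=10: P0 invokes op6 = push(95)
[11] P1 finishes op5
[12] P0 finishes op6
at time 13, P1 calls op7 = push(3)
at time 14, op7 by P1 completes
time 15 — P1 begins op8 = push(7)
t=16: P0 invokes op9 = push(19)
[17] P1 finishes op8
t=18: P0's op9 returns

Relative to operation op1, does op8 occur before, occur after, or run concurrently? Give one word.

after

op8 spans [15,17], op1 spans [1,4]
resp(op1)=4 < inv(op8)=15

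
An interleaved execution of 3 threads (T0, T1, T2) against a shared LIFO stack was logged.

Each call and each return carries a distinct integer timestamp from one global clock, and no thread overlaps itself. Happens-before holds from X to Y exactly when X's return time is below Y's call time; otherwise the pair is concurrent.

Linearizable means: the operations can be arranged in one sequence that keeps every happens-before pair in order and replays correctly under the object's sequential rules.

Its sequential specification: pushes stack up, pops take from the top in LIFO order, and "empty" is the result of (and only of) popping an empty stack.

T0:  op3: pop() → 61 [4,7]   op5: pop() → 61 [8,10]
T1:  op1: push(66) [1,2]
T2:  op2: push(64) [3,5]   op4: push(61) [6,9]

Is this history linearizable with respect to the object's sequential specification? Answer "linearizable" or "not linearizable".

not linearizable

already the first 10 events (up to op5's response at time 10) admit no linearization; the first 9 still do
checked exhaustively: 5 real-time-consistent orders of 5 completed operations, zero legal LIFO stack replays
take op1, op2, op3, op4, op5: step 3 already fails, because op3 pop() → 61 cannot occur there
take op1, op2, op3, op5, op4: step 3 already fails, because op3 pop() → 61 cannot occur there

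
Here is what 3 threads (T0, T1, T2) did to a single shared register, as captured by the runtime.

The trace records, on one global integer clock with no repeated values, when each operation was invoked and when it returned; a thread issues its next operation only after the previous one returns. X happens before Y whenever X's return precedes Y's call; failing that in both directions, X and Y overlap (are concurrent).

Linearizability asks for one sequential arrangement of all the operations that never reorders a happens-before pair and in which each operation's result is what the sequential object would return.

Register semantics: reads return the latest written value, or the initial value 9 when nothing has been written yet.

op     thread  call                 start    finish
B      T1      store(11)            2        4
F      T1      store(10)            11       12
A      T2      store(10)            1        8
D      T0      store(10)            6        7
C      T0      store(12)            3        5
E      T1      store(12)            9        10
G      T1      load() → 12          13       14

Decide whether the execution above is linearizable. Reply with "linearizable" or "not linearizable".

not linearizable

through event 13 a valid linearization exists; event 14 (G responding at time 14) ends that
checked exhaustively: 8 real-time-consistent orders of 7 completed operations, zero legal register replays
sample order A, B, C, D, E, F, G stalls at step 7 — G load() → 12 has no legal effect
sample order A, C, B, D, E, F, G stalls at step 7 — G load() → 12 has no legal effect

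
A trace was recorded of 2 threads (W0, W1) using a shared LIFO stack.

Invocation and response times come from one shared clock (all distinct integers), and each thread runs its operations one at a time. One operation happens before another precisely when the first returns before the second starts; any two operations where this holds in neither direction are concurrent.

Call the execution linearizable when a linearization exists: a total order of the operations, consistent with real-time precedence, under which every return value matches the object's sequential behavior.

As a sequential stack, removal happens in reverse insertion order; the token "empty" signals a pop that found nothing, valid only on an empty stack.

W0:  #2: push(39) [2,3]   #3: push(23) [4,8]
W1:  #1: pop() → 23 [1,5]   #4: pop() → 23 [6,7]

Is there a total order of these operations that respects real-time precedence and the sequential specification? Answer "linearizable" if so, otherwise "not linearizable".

through event 6 a valid linearization exists; event 7 (#4 responding at time 7) ends that
all 2 real-time-respecting orders fail — 3 completed LIFO stack operations, no legal replay
include/drop combinations of the 1 pending operation (#3) were all tried; none helps
take #1, #2, #4 (pending dropped): step 1 already fails, because #1 pop() → 23 cannot occur there
take #2, #1, #4 (pending dropped): step 2 already fails, because #1 pop() → 23 cannot occur there

not linearizable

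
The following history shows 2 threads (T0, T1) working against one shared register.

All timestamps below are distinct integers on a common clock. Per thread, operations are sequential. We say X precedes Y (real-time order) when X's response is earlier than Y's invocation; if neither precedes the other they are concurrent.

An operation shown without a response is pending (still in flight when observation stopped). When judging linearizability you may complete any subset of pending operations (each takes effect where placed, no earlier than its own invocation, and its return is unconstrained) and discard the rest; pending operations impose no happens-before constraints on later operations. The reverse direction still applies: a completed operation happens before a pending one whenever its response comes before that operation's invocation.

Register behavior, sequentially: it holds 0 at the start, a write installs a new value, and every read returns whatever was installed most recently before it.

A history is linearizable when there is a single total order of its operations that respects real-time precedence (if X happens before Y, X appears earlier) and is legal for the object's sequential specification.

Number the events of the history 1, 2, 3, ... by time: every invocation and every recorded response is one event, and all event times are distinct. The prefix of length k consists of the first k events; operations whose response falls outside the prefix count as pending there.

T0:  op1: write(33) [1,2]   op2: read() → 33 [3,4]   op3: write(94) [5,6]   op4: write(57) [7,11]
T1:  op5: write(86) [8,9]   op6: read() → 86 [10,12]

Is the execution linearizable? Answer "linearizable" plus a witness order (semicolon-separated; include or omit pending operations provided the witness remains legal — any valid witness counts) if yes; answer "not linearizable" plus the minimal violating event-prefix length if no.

after step 1 (op1 write(33)): value 33
after step 2 (op2 read() → 33): value 33
after step 3 (op3 write(94)): value 94
after step 4 (op4 write(57)): value 57
after step 5 (op5 write(86)): value 86
after step 6 (op6 read() → 86): value 86

linearizable — witness: op1; op2; op3; op4; op5; op6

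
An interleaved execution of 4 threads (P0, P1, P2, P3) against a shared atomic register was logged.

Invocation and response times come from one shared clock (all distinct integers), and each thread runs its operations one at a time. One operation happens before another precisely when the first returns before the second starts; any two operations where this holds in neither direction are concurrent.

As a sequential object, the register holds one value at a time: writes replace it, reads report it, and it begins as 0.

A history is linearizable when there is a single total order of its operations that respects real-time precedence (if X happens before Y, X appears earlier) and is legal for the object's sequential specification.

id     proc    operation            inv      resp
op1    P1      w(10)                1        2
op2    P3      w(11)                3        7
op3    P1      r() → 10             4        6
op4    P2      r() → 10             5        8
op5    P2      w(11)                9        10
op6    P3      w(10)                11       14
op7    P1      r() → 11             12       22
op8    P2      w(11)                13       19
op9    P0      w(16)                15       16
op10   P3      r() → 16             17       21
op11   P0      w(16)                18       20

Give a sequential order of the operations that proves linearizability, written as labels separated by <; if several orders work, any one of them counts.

after step 1 (op1 w(10)): value 10
after step 2 (op3 r() → 10): value 10
after step 3 (op4 r() → 10): value 10
after step 4 (op2 w(11)): value 11
after step 5 (op5 w(11)): value 11
after step 6 (op6 w(10)): value 10
after step 7 (op8 w(11)): value 11
after step 8 (op7 r() → 11): value 11
after step 9 (op9 w(16)): value 16
after step 10 (op10 r() → 16): value 16
after step 11 (op11 w(16)): value 16

op1 < op3 < op4 < op2 < op5 < op6 < op8 < op7 < op9 < op10 < op11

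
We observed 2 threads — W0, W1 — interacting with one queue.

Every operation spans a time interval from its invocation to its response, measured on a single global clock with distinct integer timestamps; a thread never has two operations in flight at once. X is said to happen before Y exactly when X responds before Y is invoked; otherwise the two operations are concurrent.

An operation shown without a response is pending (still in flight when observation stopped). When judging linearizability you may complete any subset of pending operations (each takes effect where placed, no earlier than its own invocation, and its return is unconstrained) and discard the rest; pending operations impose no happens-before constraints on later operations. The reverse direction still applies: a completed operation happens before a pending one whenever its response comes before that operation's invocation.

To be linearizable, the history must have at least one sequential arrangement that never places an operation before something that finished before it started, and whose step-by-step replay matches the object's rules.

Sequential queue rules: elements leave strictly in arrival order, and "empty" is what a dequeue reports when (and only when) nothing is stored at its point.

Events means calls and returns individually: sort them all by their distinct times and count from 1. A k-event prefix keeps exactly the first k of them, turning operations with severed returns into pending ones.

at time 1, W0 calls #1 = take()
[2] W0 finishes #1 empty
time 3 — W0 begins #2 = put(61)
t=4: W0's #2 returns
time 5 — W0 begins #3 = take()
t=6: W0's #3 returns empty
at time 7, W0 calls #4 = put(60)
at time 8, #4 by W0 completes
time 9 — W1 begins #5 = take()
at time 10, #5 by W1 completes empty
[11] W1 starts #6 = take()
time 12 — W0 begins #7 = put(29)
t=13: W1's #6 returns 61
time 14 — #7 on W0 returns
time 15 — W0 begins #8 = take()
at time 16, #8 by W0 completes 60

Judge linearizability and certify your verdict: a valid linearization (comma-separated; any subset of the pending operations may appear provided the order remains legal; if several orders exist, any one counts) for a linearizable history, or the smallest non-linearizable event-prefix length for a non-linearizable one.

not linearizable — minimal violating prefix: 6 events

prefix check: 1..5 passes, 1..6 fails once #3's time-6 response joins
exactly one order of the 3 completed ops respects real time; the queue replay fails
take #1, #2, #3: step 3 already fails, because #3 take() → empty cannot occur there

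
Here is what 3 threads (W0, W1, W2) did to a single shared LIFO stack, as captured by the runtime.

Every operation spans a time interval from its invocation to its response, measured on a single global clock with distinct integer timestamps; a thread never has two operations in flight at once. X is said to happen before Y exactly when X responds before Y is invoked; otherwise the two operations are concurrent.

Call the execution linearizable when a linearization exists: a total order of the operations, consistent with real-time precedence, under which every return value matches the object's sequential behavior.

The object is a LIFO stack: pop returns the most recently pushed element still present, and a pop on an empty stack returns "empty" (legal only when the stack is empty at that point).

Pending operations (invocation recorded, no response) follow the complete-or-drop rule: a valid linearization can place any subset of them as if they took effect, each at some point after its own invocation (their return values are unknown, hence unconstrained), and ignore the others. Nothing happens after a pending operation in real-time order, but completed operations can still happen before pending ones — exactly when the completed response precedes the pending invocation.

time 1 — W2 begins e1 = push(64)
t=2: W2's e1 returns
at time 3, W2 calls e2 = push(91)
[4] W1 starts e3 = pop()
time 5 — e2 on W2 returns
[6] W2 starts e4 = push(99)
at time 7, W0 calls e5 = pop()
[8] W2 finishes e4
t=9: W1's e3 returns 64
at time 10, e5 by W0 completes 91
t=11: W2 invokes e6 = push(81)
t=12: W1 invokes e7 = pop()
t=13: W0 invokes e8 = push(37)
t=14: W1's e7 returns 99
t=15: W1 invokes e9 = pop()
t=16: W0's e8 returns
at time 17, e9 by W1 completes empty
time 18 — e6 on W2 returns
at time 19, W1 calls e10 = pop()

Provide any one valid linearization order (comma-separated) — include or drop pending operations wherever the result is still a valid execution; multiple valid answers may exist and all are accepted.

e1, e2, e5, e3, e4, e7, e9, e6, e8

after step 1 (e1 push(64)): stack <64>
after step 2 (e2 push(91)): stack <64,91>
after step 3 (e5 pop() → 91): stack <64>
after step 4 (e3 pop() → 64): stack <>
after step 5 (e4 push(99)): stack <99>
after step 6 (e7 pop() → 99): stack <>
after step 7 (e9 pop() → empty): stack <>
after step 8 (e6 push(81)): stack <81>
after step 9 (e8 push(37)): stack <81,37>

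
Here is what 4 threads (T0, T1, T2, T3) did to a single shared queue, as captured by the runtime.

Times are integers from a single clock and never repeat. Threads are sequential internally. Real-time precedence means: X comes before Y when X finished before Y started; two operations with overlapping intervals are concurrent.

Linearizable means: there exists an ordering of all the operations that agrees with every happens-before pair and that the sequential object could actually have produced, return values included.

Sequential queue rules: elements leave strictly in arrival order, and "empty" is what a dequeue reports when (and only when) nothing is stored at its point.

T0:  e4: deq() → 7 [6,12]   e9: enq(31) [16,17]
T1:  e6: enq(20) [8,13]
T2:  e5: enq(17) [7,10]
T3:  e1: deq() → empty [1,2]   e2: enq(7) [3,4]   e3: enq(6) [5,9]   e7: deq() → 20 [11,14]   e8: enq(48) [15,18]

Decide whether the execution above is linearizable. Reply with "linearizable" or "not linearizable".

linearizable

one valid linearization: e1, e2, e4, e6, e3, e5, e7, e8, e9
step 1: e1 deq() → empty — queue <>
step 2: e2 enq(7) — queue <7>
step 3: e4 deq() → 7 — queue <>
step 4: e6 enq(20) — queue <20>
step 5: e3 enq(6) — queue <20,6>
step 6: e5 enq(17) — queue <20,6,17>
step 7: e7 deq() → 20 — queue <6,17>
step 8: e8 enq(48) — queue <6,17,48>
step 9: e9 enq(31) — queue <6,17,48,31>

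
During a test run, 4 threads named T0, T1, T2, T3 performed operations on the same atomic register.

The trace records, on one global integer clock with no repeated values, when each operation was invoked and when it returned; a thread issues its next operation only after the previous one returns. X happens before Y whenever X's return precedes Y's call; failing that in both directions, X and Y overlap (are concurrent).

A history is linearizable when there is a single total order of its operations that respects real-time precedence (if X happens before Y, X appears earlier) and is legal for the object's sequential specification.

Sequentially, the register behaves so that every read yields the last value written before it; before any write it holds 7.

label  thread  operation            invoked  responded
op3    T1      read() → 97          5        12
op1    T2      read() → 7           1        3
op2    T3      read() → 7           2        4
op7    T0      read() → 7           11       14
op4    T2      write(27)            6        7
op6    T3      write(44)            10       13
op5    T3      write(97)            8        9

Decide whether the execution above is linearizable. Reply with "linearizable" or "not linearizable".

events 1..13 are fine; event 14 — the response of op7 at time 14 — makes the prefix non-linearizable
the 7 completed operations admit 20 real-time orders; each fails the atomic register replay
e.g. op1, op2, op3, op4, op5, op6, op7: illegal at step 3, since op3 read() → 97 cannot apply there
e.g. op1, op2, op3, op4, op5, op7, op6: illegal at step 3, since op3 read() → 97 cannot apply there

not linearizable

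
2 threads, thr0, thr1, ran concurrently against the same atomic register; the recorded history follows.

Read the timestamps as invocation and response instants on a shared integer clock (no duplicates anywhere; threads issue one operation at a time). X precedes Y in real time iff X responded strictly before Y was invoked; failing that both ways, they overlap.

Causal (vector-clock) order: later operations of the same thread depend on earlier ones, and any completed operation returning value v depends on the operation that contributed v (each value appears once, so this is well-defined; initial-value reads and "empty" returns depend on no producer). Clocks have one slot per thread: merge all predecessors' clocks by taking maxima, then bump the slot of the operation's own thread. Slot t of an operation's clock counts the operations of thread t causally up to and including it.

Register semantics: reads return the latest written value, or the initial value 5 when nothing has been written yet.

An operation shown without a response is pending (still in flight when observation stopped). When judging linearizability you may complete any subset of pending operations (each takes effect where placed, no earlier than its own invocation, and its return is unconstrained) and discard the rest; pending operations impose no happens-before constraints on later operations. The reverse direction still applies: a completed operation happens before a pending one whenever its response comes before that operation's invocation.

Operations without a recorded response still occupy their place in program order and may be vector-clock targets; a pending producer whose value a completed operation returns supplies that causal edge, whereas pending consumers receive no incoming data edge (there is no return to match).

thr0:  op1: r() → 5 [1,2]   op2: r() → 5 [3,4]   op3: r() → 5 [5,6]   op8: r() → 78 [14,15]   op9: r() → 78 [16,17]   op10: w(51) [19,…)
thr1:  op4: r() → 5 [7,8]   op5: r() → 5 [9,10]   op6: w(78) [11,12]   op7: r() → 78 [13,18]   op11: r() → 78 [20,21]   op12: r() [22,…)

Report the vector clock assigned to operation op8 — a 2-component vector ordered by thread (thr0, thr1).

(4, 3)

op4 (invocation 7): nothing precedes it; thr1's component alone gives (0, 1)
op1 (invocation 1): nothing precedes it; thr0's component alone gives (1, 0)
invoked at 9, op5 merges VC(op4)=(0, 1) and bumps thr1's slot → (0, 2)
invoked at 3, op2 merges VC(op1)=(1, 0) and bumps thr0's slot → (2, 0)
invoked at 11, op6 merges VC(op5)=(0, 2) and bumps thr1's slot → (0, 3)
invoked at 5, op3 merges VC(op2)=(2, 0) and bumps thr0's slot → (3, 0)
invoked at 13, op7 merges VC(op6)=(0, 3) and bumps thr1's slot → (0, 4)
invoked at 20, op11 merges VC(op6)=(0, 3), VC(op7)=(0, 4) and bumps thr1's slot → (0, 5)
invoked at 22, op12 merges VC(op11)=(0, 5) and bumps thr1's slot → (0, 6)
invoked at 14, op8 merges VC(op3)=(3, 0), VC(op6)=(0, 3) and bumps thr0's slot → (4, 3)
invoked at 16, op9 merges VC(op6)=(0, 3), VC(op8)=(4, 3) and bumps thr0's slot → (5, 3)
invoked at 19, op10 merges VC(op9)=(5, 3) and bumps thr0's slot → (6, 3)
target: VC(op8) = (4, 3)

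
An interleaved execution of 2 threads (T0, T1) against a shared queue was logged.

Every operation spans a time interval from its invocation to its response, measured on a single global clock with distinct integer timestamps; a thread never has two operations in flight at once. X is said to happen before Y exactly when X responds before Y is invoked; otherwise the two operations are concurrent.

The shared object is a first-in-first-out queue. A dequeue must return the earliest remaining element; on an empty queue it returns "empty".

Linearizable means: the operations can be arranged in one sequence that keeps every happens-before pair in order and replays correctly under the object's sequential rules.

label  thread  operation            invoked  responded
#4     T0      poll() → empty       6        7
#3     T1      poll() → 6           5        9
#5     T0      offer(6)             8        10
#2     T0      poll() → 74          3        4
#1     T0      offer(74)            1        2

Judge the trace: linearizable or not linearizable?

linearizable

one valid linearization: #1, #2, #4, #5, #3
step 1: #1 offer(74) — queue <74>
step 2: #2 poll() → 74 — queue <>
step 3: #4 poll() → empty — queue <>
step 4: #5 offer(6) — queue <6>
step 5: #3 poll() → 6 — queue <>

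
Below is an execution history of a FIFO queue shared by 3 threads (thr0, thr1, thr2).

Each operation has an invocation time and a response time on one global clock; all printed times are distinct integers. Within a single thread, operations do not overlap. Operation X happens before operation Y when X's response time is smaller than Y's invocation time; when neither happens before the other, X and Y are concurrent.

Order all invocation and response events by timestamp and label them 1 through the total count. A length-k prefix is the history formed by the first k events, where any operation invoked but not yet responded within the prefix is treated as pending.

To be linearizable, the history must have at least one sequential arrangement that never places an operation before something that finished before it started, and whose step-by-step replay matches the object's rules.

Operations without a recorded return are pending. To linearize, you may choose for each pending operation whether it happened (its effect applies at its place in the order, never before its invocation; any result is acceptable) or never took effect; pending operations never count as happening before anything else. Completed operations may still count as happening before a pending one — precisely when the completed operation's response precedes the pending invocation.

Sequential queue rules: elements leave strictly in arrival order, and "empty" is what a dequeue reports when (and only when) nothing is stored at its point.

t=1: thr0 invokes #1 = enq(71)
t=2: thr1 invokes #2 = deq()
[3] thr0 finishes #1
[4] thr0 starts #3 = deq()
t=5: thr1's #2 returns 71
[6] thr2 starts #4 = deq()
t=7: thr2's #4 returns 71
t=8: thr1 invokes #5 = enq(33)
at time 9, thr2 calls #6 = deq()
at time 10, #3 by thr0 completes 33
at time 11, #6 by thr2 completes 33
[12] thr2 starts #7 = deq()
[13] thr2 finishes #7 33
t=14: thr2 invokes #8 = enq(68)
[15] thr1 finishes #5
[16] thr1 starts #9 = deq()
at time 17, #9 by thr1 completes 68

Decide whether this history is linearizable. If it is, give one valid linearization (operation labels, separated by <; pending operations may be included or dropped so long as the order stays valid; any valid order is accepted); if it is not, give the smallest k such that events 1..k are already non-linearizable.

the violation lands at event 7, #4's response at time 7: events 1..6 linearize, events 1..7 do not
checked exhaustively: 2 real-time-consistent orders of 3 completed operations, zero legal FIFO queue replays
no completion choice of the 1 pending operation (#3) rescues it — every subset was tried
for example #1, #2, #4 (pending dropped) fails at step 3: #4 deq() → 71 is not legal there
for example #2, #1, #4 (pending dropped) fails at step 1: #2 deq() → 71 is not legal there

not linearizable — minimal violating prefix: 7 events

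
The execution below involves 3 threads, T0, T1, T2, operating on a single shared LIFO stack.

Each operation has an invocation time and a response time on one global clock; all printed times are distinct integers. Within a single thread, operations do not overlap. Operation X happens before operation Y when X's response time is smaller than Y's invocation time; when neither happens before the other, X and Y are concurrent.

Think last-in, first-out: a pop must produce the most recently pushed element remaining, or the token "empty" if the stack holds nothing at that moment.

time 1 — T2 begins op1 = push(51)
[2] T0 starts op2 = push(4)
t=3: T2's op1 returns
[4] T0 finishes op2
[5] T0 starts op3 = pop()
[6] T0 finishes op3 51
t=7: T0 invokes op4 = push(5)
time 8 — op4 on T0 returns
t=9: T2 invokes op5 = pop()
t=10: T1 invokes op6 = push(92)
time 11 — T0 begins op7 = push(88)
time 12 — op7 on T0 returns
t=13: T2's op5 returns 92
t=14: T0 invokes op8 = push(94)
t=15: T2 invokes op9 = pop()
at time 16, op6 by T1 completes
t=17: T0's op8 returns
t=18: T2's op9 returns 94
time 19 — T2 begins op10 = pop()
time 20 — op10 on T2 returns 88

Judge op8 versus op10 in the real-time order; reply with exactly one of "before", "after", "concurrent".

before

op8 spans [14,17], op10 spans [19,20]
resp(op8)=17 < inv(op10)=19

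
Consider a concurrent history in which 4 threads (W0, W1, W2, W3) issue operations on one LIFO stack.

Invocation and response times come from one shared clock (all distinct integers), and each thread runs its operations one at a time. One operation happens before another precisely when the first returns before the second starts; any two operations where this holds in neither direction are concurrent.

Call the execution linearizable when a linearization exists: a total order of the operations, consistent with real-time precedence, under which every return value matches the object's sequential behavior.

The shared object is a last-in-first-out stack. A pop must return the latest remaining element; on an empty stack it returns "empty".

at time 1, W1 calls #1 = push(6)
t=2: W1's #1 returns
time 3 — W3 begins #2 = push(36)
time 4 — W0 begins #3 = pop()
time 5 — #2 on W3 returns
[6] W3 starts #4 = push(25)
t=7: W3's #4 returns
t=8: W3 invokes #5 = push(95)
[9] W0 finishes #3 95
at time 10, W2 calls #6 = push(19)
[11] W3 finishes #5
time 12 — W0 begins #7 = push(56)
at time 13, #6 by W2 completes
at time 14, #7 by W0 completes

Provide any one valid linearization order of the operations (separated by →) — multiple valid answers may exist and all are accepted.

step 1: #1 push(6) — stack <6>
step 2: #2 push(36) — stack <6,36>
step 3: #4 push(25) — stack <6,36,25>
step 4: #5 push(95) — stack <6,36,25,95>
step 5: #3 pop() → 95 — stack <6,36,25>
step 6: #6 push(19) — stack <6,36,25,19>
step 7: #7 push(56) — stack <6,36,25,19,56>

#1 → #2 → #4 → #5 → #3 → #6 → #7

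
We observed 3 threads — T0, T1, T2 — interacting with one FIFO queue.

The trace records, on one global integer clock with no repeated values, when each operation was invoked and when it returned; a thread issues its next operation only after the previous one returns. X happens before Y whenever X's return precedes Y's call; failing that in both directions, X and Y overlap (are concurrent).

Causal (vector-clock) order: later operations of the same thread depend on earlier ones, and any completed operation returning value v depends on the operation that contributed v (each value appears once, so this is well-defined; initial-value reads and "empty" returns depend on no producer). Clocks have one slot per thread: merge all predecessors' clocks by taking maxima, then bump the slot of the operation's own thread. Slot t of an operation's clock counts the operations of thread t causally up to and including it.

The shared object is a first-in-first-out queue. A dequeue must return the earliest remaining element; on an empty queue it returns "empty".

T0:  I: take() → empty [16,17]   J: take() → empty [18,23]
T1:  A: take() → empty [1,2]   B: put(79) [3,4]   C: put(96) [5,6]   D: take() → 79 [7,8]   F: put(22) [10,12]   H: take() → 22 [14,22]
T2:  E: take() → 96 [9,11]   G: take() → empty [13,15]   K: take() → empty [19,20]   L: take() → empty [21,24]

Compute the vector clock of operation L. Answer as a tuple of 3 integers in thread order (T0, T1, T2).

(0, 3, 4)

A (invocation 1): nothing precedes it; T1's component alone gives (0, 1, 0)
I (invocation 16): nothing precedes it; T0's component alone gives (1, 0, 0)
VC(B, invoked at 3): max of VC(A)=(0, 1, 0), then +1 on thread T1 → (0, 2, 0)
VC(J, invoked at 18): max of VC(I)=(1, 0, 0), then +1 on thread T0 → (2, 0, 0)
VC(C, invoked at 5): max of VC(B)=(0, 2, 0), then +1 on thread T1 → (0, 3, 0)
VC(E, invoked at 9): max of VC(C)=(0, 3, 0), then +1 on thread T2 → (0, 3, 1)
VC(D, invoked at 7): max of VC(B)=(0, 2, 0), VC(C)=(0, 3, 0), then +1 on thread T1 → (0, 4, 0)
VC(G, invoked at 13): max of VC(E)=(0, 3, 1), then +1 on thread T2 → (0, 3, 2)
VC(F, invoked at 10): max of VC(D)=(0, 4, 0), then +1 on thread T1 → (0, 5, 0)
VC(K, invoked at 19): max of VC(G)=(0, 3, 2), then +1 on thread T2 → (0, 3, 3)
VC(H, invoked at 14): max of VC(F)=(0, 5, 0), then +1 on thread T1 → (0, 6, 0)
VC(L, invoked at 21): max of VC(K)=(0, 3, 3), then +1 on thread T2 → (0, 3, 4)
target: VC(L) = (0, 3, 4)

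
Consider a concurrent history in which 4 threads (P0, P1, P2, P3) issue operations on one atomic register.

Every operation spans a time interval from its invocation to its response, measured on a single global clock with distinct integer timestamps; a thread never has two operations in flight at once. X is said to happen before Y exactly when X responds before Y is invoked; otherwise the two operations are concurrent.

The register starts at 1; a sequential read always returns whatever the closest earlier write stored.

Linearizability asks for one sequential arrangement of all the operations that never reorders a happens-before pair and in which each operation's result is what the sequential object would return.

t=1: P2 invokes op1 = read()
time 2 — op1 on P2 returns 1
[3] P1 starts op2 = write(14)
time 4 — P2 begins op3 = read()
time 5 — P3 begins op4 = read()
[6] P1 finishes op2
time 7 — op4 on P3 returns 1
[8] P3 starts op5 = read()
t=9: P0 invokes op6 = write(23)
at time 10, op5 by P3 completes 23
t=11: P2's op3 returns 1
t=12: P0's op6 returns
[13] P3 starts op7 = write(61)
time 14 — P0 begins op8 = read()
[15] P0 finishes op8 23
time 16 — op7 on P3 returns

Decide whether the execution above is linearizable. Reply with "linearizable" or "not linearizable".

linearizable

witness order: op1, op3, op4, op2, op6, op5, op8, op7
step 1: op1 read() → 1 — value 1
step 2: op3 read() → 1 — value 1
step 3: op4 read() → 1 — value 1
step 4: op2 write(14) — value 14
step 5: op6 write(23) — value 23
step 6: op5 read() → 23 — value 23
step 7: op8 read() → 23 — value 23
step 8: op7 write(61) — value 61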